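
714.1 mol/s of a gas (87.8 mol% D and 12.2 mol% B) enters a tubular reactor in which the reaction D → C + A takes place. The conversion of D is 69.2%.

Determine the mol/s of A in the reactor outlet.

434 mol/s

D reacted = 0.692 × 627 = 433.9 mol/s; ν_D = −1, so ξ = 433.9/1 = 433.9 mol/s.
Outlet amounts (n = n₀ + ν ξ):
  D: 627 − 1(433.9) = 193.1
  C: 0 + 1(433.9) = 433.9
  A: 0 + 1(433.9) = 433.9
  B: 87.12 (inert)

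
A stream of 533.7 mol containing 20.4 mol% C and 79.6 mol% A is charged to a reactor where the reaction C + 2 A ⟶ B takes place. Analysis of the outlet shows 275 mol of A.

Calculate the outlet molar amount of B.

For A: n = n₀ − 2ξ → 275 = 424.8 − 2ξ, giving ξ = 74.91 mol.
Outlet amounts (n = n₀ + ν ξ):
  C: 108.9 − 1(74.91) = 33.96
  A: 424.8 − 2(74.91) = 275
  B: 0 + 1(74.91) = 74.91

74.9 mol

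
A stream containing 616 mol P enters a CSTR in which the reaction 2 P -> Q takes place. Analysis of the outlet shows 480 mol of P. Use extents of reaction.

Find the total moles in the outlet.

For P: n = n₀ − 2ξ → 480 = 616 − 2ξ, giving ξ = 68 mol.
Outlet amounts (n = n₀ + ν ξ):
  P: 616 − 2(68) = 480
  Q: 0 + 1(68) = 68
Total out = 480 + 68 = 548 mol.

548 mol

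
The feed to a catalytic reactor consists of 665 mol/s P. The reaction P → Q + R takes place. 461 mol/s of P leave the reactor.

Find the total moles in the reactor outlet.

For P: n = n₀ − 1ξ → 461 = 665 − 1ξ, giving ξ = 204 mol/s.
Outlet amounts (n = n₀ + ν ξ):
  P: 665 − 1(204) = 461
  Q: 0 + 1(204) = 204
  R: 0 + 1(204) = 204
Total out = 461 + 204 + 204 = 869 mol/s.

869 mol/s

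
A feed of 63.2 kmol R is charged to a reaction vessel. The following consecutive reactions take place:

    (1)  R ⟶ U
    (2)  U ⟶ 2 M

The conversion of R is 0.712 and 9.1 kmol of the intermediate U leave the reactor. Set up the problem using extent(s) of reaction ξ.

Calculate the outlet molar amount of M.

71.8 kmol

Conversion of R: R consumed = 1ξ₁ = 0.712 × 63.2 → ξ₁ = 45 kmol.
U balance: n_U = 0 + 1ξ₁ − 1ξ₂ = 9.1 → ξ₂ = (1·45 − 9.1)/1 = 35.9 kmol.
Outlet amounts (n = n₀ + Σ ν·ξ):
  R: 63.2 − 1(45) = 18.2
  U: 0 + 1(45) − 1(35.9) = 9.1
  M: 0 + 2(35.9) = 71.8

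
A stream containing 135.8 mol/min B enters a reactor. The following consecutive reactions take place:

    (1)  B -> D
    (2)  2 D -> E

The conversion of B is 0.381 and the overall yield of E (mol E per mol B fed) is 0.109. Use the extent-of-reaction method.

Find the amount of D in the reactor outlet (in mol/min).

22.1 mol/min

Conversion of B: B consumed = 1ξ₁ = 0.381 × 135.8 → ξ₁ = 51.74 mol/min.
Yield of E: 1ξ₂ / 135.8 = 0.109 → ξ₂ = 14.8 mol/min.
Outlet amounts (n = n₀ + Σ ν·ξ):
  B: 135.8 − 1(51.74) = 84.06
  D: 0 + 1(51.74) − 2(14.8) = 22.14
  E: 0 + 1(14.8) = 14.8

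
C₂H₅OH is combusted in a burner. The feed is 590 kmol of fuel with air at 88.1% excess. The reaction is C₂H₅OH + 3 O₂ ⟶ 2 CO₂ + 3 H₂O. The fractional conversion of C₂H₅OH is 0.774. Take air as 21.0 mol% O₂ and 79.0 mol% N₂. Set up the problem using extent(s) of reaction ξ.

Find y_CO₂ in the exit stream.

0.054

Stoichiometric O₂ = 3 × 590 = 1770 kmol; O₂ fed = 1770 × 1.881 = 3329 kmol.
N₂ fed = 3329 × 79/21 = 12520 kmol.
Fuel reacted = 0.774 × 590 → ξ = 456.7 kmol.
Outlet (n = n₀ + ν ξ):
  C₂H₅OH: 590 − 1(456.7) = 133.3
  O₂: 3329 − 3(456.7) = 1959
  N₂: 12520 (inert)
  CO₂: 0 + 2(456.7) = 913.3
  H₂O: 0 + 3(456.7) = 1370
Total out = 16900 kmol; y_CO₂ = 913.3 / 16900 = 0.05404.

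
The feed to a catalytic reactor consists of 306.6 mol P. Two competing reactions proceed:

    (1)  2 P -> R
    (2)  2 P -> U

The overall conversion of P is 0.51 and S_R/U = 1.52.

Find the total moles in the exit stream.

Conversion of P: P consumed = 0.51 × 306.6 = 156.4 mol = 2ξ₁ + 2ξ₂.
Selectivity: 1ξ₁ / (1ξ₂) = 1.52 → ξ₁ = 1.52 ξ₂.
Substitute: (2·1.52 + 2) ξ₂ = 156.4 → ξ₂ = 31.03 mol, ξ₁ = 47.16 mol.
Outlet amounts (n = n₀ + Σ ν·ξ):
  P: 306.6 − 2(47.16) − 2(31.03) = 150.2
  R: 0 + 1(47.16) = 47.16
  U: 0 + 1(31.03) = 31.03
Total out = 150.2 + 47.16 + 31.03 = 228.4 mol.

228 mol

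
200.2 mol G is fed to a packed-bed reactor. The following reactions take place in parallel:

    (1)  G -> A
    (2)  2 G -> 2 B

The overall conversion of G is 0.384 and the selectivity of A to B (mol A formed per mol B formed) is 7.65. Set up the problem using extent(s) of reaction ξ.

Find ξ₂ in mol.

ξ₂ = 4.44 mol

Conversion of G: G consumed = 0.384 × 200.2 = 76.88 mol = 1ξ₁ + 2ξ₂.
Selectivity: 1ξ₁ / (2ξ₂) = 7.65 → ξ₁ = 15.3 ξ₂.
Substitute: (1·15.3 + 2) ξ₂ = 76.88 → ξ₂ = 4.444 mol, ξ₁ = 67.99 mol.
Outlet amounts (n = n₀ + Σ ν·ξ):
  G: 200.2 − 1(67.99) − 2(4.444) = 123.3
  A: 0 + 1(67.99) = 67.99
  B: 0 + 2(4.444) = 8.887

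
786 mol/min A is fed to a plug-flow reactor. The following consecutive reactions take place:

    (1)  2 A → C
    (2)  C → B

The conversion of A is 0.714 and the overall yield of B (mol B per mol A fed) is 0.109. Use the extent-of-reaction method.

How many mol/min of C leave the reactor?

195 mol/min

Conversion of A: A consumed = 2ξ₁ = 0.714 × 786 → ξ₁ = 280.6 mol/min.
Yield of B: 1ξ₂ / 786 = 0.109 → ξ₂ = 85.67 mol/min.
Outlet amounts (n = n₀ + Σ ν·ξ):
  A: 786 − 2(280.6) = 224.8
  C: 0 + 1(280.6) − 1(85.67) = 194.9
  B: 0 + 1(85.67) = 85.67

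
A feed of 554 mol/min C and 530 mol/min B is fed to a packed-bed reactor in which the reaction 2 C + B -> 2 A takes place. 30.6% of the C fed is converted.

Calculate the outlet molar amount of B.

C reacted = 0.306 × 554 = 169.5 mol/min; ν_C = −2, so ξ = 169.5/2 = 84.76 mol/min.
Outlet amounts (n = n₀ + ν ξ):
  C: 554 − 2(84.76) = 384.5
  B: 530 − 1(84.76) = 445.2
  A: 0 + 2(84.76) = 169.5

445 mol/min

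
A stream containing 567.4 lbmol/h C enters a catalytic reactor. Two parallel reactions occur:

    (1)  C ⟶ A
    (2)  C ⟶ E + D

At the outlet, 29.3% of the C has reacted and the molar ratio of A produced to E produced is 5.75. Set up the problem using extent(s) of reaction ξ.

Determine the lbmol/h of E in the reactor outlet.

24.6 lbmol/h

Conversion of C: C consumed = 0.293 × 567.4 = 166.2 lbmol/h = 1ξ₁ + 1ξ₂.
Selectivity: 1ξ₁ / (1ξ₂) = 5.75 → ξ₁ = 5.75 ξ₂.
Substitute: (1·5.75 + 1) ξ₂ = 166.2 → ξ₂ = 24.63 lbmol/h, ξ₁ = 141.6 lbmol/h.
Outlet amounts (n = n₀ + Σ ν·ξ):
  C: 567.4 − 1(141.6) − 1(24.63) = 401.2
  A: 0 + 1(141.6) = 141.6
  E: 0 + 1(24.63) = 24.63
  D: 0 + 1(24.63) = 24.63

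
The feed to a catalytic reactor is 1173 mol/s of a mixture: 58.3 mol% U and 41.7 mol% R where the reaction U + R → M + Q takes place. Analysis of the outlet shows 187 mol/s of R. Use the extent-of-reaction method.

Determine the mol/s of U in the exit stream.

382 mol/s

For R: n = n₀ − 1ξ → 187 = 489.1 − 1ξ, giving ξ = 302.1 mol/s.
Outlet amounts (n = n₀ + ν ξ):
  U: 683.9 − 1(302.1) = 381.7
  R: 489.1 − 1(302.1) = 187
  M: 0 + 1(302.1) = 302.1
  Q: 0 + 1(302.1) = 302.1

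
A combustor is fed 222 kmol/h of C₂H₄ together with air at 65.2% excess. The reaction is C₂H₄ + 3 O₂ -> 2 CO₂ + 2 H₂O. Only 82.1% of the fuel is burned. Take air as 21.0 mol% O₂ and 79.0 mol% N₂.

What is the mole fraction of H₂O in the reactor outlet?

0.0667

Stoichiometric O₂ = 3 × 222 = 666 kmol/h; O₂ fed = 666 × 1.652 = 1100 kmol/h.
N₂ fed = 1100 × 79/21 = 4139 kmol/h.
Fuel reacted = 0.821 × 222 → ξ = 182.3 kmol/h.
Outlet (n = n₀ + ν ξ):
  C₂H₄: 222 − 1(182.3) = 39.74
  O₂: 1100 − 3(182.3) = 553.4
  N₂: 4139 (inert)
  CO₂: 0 + 2(182.3) = 364.5
  H₂O: 0 + 2(182.3) = 364.5
Total out = 5461 kmol/h; y_H₂O = 364.5 / 5461 = 0.06675.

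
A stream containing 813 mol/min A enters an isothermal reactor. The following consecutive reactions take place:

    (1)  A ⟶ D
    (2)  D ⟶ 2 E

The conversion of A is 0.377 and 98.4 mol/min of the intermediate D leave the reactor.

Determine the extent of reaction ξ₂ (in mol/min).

Conversion of A: A consumed = 1ξ₁ = 0.377 × 813 → ξ₁ = 306.5 mol/min.
D balance: n_D = 0 + 1ξ₁ − 1ξ₂ = 98.4 → ξ₂ = (1·306.5 − 98.4)/1 = 208.1 mol/min.
Outlet amounts (n = n₀ + Σ ν·ξ):
  A: 813 − 1(306.5) = 506.5
  D: 0 + 1(306.5) − 1(208.1) = 98.4
  E: 0 + 2(208.1) = 416.2

ξ₂ = 208 mol/min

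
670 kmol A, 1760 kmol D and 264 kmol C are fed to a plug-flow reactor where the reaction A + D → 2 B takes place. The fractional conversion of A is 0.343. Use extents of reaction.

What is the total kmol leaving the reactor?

A reacted = 0.343 × 670 = 229.8 kmol; ν_A = −1, so ξ = 229.8/1 = 229.8 kmol.
Outlet amounts (n = n₀ + ν ξ):
  A: 670 − 1(229.8) = 440.2
  D: 1760 − 1(229.8) = 1530
  B: 0 + 2(229.8) = 459.6
  C: 264 (inert)
Total out = 440.2 + 1530 + 459.6 + 264 = 2694 kmol.

2690 kmol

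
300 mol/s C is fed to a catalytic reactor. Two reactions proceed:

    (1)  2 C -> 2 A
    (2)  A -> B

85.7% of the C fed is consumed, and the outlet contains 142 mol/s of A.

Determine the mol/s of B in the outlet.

Conversion of C: C consumed = 2ξ₁ = 0.857 × 300 → ξ₁ = 128.6 mol/s.
A balance: n_A = 0 + 2ξ₁ − 1ξ₂ = 142 → ξ₂ = (2·128.6 − 142)/1 = 115.1 mol/s.
Outlet amounts (n = n₀ + Σ ν·ξ):
  C: 300 − 2(128.6) = 42.9
  A: 0 + 2(128.6) − 1(115.1) = 142
  B: 0 + 1(115.1) = 115.1

115 mol/s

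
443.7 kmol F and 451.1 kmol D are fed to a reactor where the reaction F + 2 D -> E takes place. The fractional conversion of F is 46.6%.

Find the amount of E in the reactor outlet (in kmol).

F reacted = 0.466 × 443.7 = 206.8 kmol; ν_F = −1, so ξ = 206.8/1 = 206.8 kmol.
Outlet amounts (n = n₀ + ν ξ):
  F: 443.7 − 1(206.8) = 236.9
  D: 451.1 − 2(206.8) = 37.57
  E: 0 + 1(206.8) = 206.8

207 kmol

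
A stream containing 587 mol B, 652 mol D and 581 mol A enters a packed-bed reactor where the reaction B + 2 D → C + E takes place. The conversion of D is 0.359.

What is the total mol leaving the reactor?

D reacted = 0.359 × 652 = 234.1 mol; ν_D = −2, so ξ = 234.1/2 = 117 mol.
Outlet amounts (n = n₀ + ν ξ):
  B: 587 − 1(117) = 470
  D: 652 − 2(117) = 417.9
  C: 0 + 1(117) = 117
  E: 0 + 1(117) = 117
  A: 581 (inert)
Total out = 470 + 417.9 + 117 + 117 + 581 = 1703 mol.

1700 mol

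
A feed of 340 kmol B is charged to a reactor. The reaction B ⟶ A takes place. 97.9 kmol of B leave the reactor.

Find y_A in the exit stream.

0.712

For B: n = n₀ − 1ξ → 97.9 = 340 − 1ξ, giving ξ = 242.1 kmol.
Outlet amounts (n = n₀ + ν ξ):
  B: 340 − 1(242.1) = 97.9
  A: 0 + 1(242.1) = 242.1
Total out = 340 kmol; y_A = 242.1 / 340 = 0.7121.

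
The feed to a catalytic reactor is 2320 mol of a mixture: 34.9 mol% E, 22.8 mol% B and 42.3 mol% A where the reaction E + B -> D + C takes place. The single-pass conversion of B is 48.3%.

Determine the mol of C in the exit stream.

255 mol

B reacted = 0.483 × 529 = 255.5 mol; ν_B = −1, so ξ = 255.5/1 = 255.5 mol.
Outlet amounts (n = n₀ + ν ξ):
  E: 809.7 − 1(255.5) = 554.2
  B: 529 − 1(255.5) = 273.5
  D: 0 + 1(255.5) = 255.5
  C: 0 + 1(255.5) = 255.5
  A: 981.4 (inert)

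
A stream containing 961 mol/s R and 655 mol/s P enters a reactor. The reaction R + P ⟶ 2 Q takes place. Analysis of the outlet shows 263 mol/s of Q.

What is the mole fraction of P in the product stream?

For Q: n = n₀ + 2ξ → 263 = 0 + 2ξ, giving ξ = 131.5 mol/s.
Outlet amounts (n = n₀ + ν ξ):
  R: 961 − 1(131.5) = 829.5
  P: 655 − 1(131.5) = 523.5
  Q: 0 + 2(131.5) = 263
Total out = 1616 mol/s; y_P = 523.5 / 1616 = 0.3239.

0.324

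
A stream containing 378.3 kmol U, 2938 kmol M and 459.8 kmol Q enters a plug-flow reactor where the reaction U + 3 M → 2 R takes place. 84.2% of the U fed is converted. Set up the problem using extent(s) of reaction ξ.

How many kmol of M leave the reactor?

U reacted = 0.842 × 378.3 = 318.5 kmol; ν_U = −1, so ξ = 318.5/1 = 318.5 kmol.
Outlet amounts (n = n₀ + ν ξ):
  U: 378.3 − 1(318.5) = 59.77
  M: 2938 − 3(318.5) = 1982
  R: 0 + 2(318.5) = 637.1
  Q: 459.8 (inert)

1980 kmol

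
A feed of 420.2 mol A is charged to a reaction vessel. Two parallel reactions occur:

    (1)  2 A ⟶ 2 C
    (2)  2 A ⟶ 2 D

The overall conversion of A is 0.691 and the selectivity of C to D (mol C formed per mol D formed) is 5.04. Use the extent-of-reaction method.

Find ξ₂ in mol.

ξ₂ = 24 mol

Conversion of A: A consumed = 0.691 × 420.2 = 290.4 mol = 2ξ₁ + 2ξ₂.
Selectivity: 2ξ₁ / (2ξ₂) = 5.04 → ξ₁ = 5.04 ξ₂.
Substitute: (2·5.04 + 2) ξ₂ = 290.4 → ξ₂ = 24.04 mol, ξ₁ = 121.1 mol.
Outlet amounts (n = n₀ + Σ ν·ξ):
  A: 420.2 − 2(121.1) − 2(24.04) = 129.8
  C: 0 + 2(121.1) = 242.3
  D: 0 + 2(24.04) = 48.07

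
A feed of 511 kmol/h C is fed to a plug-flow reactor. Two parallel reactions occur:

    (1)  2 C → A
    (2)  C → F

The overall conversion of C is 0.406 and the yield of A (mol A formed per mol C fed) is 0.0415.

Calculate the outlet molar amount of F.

165 kmol/h

Yield of A: 1ξ₁ / 511 = 0.0415 → ξ₁ = 21.21 kmol/h.
Conversion of C: 2ξ₁ + 1ξ₂ = 0.406 × 511 = 207.5 → ξ₂ = 165.1 kmol/h.
Outlet amounts (n = n₀ + Σ ν·ξ):
  C: 511 − 2(21.21) − 1(165.1) = 303.5
  A: 0 + 1(21.21) = 21.21
  F: 0 + 1(165.1) = 165.1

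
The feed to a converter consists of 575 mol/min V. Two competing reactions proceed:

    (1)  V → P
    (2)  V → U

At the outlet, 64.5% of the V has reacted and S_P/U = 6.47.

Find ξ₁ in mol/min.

ξ₁ = 321 mol/min

Conversion of V: V consumed = 0.645 × 575 = 370.9 mol/min = 1ξ₁ + 1ξ₂.
Selectivity: 1ξ₁ / (1ξ₂) = 6.47 → ξ₁ = 6.47 ξ₂.
Substitute: (1·6.47 + 1) ξ₂ = 370.9 → ξ₂ = 49.65 mol/min, ξ₁ = 321.2 mol/min.
Outlet amounts (n = n₀ + Σ ν·ξ):
  V: 575 − 1(321.2) − 1(49.65) = 204.1
  P: 0 + 1(321.2) = 321.2
  U: 0 + 1(49.65) = 49.65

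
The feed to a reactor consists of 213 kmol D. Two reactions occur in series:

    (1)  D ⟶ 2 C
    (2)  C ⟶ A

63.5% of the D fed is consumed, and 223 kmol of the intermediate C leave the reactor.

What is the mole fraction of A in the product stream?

Conversion of D: D consumed = 1ξ₁ = 0.635 × 213 → ξ₁ = 135.3 kmol.
C balance: n_C = 0 + 2ξ₁ − 1ξ₂ = 223 → ξ₂ = (2·135.3 − 223)/1 = 47.51 kmol.
Outlet amounts (n = n₀ + Σ ν·ξ):
  D: 213 − 1(135.3) = 77.75
  C: 0 + 2(135.3) − 1(47.51) = 223
  A: 0 + 1(47.51) = 47.51
Total out = 348.3 kmol; y_A = 47.51 / 348.3 = 0.1364.

0.136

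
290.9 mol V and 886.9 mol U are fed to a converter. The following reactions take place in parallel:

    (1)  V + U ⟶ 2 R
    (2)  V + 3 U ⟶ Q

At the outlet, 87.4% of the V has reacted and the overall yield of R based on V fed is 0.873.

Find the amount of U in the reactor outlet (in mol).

378 mol

Yield of R: 2ξ₁ / 290.9 = 0.873 → ξ₁ = 127 mol.
Conversion of V: 1ξ₁ + 1ξ₂ = 0.874 × 290.9 = 254.2 → ξ₂ = 127.3 mol.
Outlet amounts (n = n₀ + Σ ν·ξ):
  V: 290.9 − 1(127) − 1(127.3) = 36.65
  U: 886.9 − 1(127) − 3(127.3) = 378.1
  R: 0 + 2(127) = 254
  Q: 0 + 1(127.3) = 127.3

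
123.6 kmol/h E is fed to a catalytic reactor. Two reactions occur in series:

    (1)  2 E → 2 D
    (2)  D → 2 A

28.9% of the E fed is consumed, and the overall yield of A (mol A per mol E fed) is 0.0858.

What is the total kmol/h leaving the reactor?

Conversion of E: E consumed = 2ξ₁ = 0.289 × 123.6 → ξ₁ = 17.86 kmol/h.
Yield of A: 2ξ₂ / 123.6 = 0.0858 → ξ₂ = 5.302 kmol/h.
Outlet amounts (n = n₀ + Σ ν·ξ):
  E: 123.6 − 2(17.86) = 87.88
  D: 0 + 2(17.86) − 1(5.302) = 30.42
  A: 0 + 2(5.302) = 10.6
Total out = 87.88 + 30.42 + 10.6 = 128.9 kmol/h.

129 kmol/h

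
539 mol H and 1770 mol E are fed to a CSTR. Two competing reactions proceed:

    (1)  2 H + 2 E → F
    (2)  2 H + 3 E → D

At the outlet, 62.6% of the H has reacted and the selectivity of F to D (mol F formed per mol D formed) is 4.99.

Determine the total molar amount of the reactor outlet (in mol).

Conversion of H: H consumed = 0.626 × 539 = 337.4 mol = 2ξ₁ + 2ξ₂.
Selectivity: 1ξ₁ / (1ξ₂) = 4.99 → ξ₁ = 4.99 ξ₂.
Substitute: (2·4.99 + 2) ξ₂ = 337.4 → ξ₂ = 28.16 mol, ξ₁ = 140.5 mol.
Outlet amounts (n = n₀ + Σ ν·ξ):
  H: 539 − 2(140.5) − 2(28.16) = 201.6
  E: 1770 − 2(140.5) − 3(28.16) = 1404
  F: 0 + 1(140.5) = 140.5
  D: 0 + 1(28.16) = 28.16
Total out = 201.6 + 1404 + 140.5 + 28.16 = 1775 mol.

1770 mol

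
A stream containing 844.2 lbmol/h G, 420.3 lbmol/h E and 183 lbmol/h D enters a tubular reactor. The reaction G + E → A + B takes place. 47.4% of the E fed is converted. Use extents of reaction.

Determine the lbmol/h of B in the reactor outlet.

199 lbmol/h

E reacted = 0.474 × 420.3 = 199.2 lbmol/h; ν_E = −1, so ξ = 199.2/1 = 199.2 lbmol/h.
Outlet amounts (n = n₀ + ν ξ):
  G: 844.2 − 1(199.2) = 645
  E: 420.3 − 1(199.2) = 221.1
  A: 0 + 1(199.2) = 199.2
  B: 0 + 1(199.2) = 199.2
  D: 183 (inert)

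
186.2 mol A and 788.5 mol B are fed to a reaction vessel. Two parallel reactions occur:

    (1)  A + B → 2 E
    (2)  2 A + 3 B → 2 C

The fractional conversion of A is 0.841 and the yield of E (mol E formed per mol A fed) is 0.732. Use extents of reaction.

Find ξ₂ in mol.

Yield of E: 2ξ₁ / 186.2 = 0.732 → ξ₁ = 68.15 mol.
Conversion of A: 1ξ₁ + 2ξ₂ = 0.841 × 186.2 = 156.6 → ξ₂ = 44.22 mol.
Outlet amounts (n = n₀ + Σ ν·ξ):
  A: 186.2 − 1(68.15) − 2(44.22) = 29.61
  B: 788.5 − 1(68.15) − 3(44.22) = 587.7
  E: 0 + 2(68.15) = 136.3
  C: 0 + 2(44.22) = 88.44

ξ₂ = 44.2 mol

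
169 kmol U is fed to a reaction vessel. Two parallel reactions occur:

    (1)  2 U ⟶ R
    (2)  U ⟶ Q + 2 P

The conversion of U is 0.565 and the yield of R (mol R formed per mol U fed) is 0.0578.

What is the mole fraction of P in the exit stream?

Yield of R: 1ξ₁ / 169 = 0.0578 → ξ₁ = 9.768 kmol.
Conversion of U: 2ξ₁ + 1ξ₂ = 0.565 × 169 = 95.48 → ξ₂ = 75.95 kmol.
Outlet amounts (n = n₀ + Σ ν·ξ):
  U: 169 − 2(9.768) − 1(75.95) = 73.52
  R: 0 + 1(9.768) = 9.768
  Q: 0 + 1(75.95) = 75.95
  P: 0 + 2(75.95) = 151.9
Total out = 311.1 kmol; y_P = 151.9 / 311.1 = 0.4882.

0.488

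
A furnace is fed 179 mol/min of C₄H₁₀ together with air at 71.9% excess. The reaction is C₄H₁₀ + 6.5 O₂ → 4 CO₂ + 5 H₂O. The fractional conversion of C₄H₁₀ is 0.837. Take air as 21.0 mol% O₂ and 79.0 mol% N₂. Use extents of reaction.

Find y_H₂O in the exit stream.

Stoichiometric O₂ = 6.5 × 179 = 1164 mol/min; O₂ fed = 1164 × 1.719 = 2000 mol/min.
N₂ fed = 2000 × 79/21 = 7524 mol/min.
Fuel reacted = 0.837 × 179 → ξ = 149.8 mol/min.
Outlet (n = n₀ + ν ξ):
  C₄H₁₀: 179 − 1(149.8) = 29.18
  O₂: 2000 − 6.5(149.8) = 1026
  N₂: 7524 (inert)
  CO₂: 0 + 4(149.8) = 599.3
  H₂O: 0 + 5(149.8) = 749.1
Total out = 9928 mol/min; y_H₂O = 749.1 / 9928 = 0.07546.

0.0755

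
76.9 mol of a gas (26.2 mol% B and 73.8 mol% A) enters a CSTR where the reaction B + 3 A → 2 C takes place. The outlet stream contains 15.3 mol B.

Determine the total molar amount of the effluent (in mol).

67.2 mol

For B: n = n₀ − 1ξ → 15.3 = 20.15 − 1ξ, giving ξ = 4.848 mol.
Outlet amounts (n = n₀ + ν ξ):
  B: 20.15 − 1(4.848) = 15.3
  A: 56.75 − 3(4.848) = 42.21
  C: 0 + 2(4.848) = 9.696
Total out = 15.3 + 42.21 + 9.696 = 67.2 mol.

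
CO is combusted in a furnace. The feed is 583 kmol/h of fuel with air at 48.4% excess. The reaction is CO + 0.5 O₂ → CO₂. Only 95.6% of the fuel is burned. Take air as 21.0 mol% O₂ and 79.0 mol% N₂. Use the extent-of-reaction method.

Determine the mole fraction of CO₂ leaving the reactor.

0.236

Stoichiometric O₂ = 0.5 × 583 = 291.5 kmol/h; O₂ fed = 291.5 × 1.484 = 432.6 kmol/h.
N₂ fed = 432.6 × 79/21 = 1627 kmol/h.
Fuel reacted = 0.956 × 583 → ξ = 557.3 kmol/h.
Outlet (n = n₀ + ν ξ):
  CO: 583 − 1(557.3) = 25.65
  O₂: 432.6 − 0.5(557.3) = 153.9
  N₂: 1627 (inert)
  CO₂: 0 + 1(557.3) = 557.3
Total out = 2364 kmol/h; y_CO₂ = 557.3 / 2364 = 0.2357.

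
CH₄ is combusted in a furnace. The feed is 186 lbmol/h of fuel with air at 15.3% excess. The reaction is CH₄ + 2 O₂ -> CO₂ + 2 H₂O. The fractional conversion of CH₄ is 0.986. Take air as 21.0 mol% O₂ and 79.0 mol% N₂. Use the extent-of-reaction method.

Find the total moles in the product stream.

2230 lbmol/h

Stoichiometric O₂ = 2 × 186 = 372 lbmol/h; O₂ fed = 372 × 1.153 = 428.9 lbmol/h.
N₂ fed = 428.9 × 79/21 = 1614 lbmol/h.
Fuel reacted = 0.986 × 186 → ξ = 183.4 lbmol/h.
Outlet (n = n₀ + ν ξ):
  CH₄: 186 − 1(183.4) = 2.604
  O₂: 428.9 − 2(183.4) = 62.12
  N₂: 1614 (inert)
  CO₂: 0 + 1(183.4) = 183.4
  H₂O: 0 + 2(183.4) = 366.8
Total out = 2.604 + 62.12 + 1614 + 183.4 + 366.8 = 2228 lbmol/h.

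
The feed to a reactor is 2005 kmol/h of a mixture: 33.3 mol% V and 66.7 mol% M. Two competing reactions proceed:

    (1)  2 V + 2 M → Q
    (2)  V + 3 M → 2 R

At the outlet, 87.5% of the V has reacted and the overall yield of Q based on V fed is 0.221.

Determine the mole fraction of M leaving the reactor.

0.178

Yield of Q: 1ξ₁ / 667.7 = 0.221 → ξ₁ = 147.6 kmol/h.
Conversion of V: 2ξ₁ + 1ξ₂ = 0.875 × 667.7 = 584.2 → ξ₂ = 289.1 kmol/h.
Outlet amounts (n = n₀ + Σ ν·ξ):
  V: 667.7 − 2(147.6) − 1(289.1) = 83.46
  M: 1337 − 2(147.6) − 3(289.1) = 174.9
  Q: 0 + 1(147.6) = 147.6
  R: 0 + 2(289.1) = 578.2
Total out = 984.1 kmol/h; y_M = 174.9 / 984.1 = 0.1777.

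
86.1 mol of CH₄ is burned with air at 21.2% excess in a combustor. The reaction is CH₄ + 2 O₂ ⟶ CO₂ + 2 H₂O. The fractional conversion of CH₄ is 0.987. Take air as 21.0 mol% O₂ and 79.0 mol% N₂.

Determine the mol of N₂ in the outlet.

785 mol

Stoichiometric O₂ = 2 × 86.1 = 172.2 mol; O₂ fed = 172.2 × 1.212 = 208.7 mol.
N₂ fed = 208.7 × 79/21 = 785.1 mol.
Fuel reacted = 0.987 × 86.1 → ξ = 84.98 mol.
Outlet (n = n₀ + ν ξ):
  CH₄: 86.1 − 1(84.98) = 1.119
  O₂: 208.7 − 2(84.98) = 38.74
  N₂: 785.1 (inert)
  CO₂: 0 + 1(84.98) = 84.98
  H₂O: 0 + 2(84.98) = 170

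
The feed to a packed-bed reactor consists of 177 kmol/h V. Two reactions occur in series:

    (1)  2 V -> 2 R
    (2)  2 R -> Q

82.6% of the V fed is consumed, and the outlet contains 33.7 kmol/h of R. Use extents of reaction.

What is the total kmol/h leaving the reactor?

121 kmol/h

Conversion of V: V consumed = 2ξ₁ = 0.826 × 177 → ξ₁ = 73.1 kmol/h.
R balance: n_R = 0 + 2ξ₁ − 2ξ₂ = 33.7 → ξ₂ = (2·73.1 − 33.7)/2 = 56.25 kmol/h.
Outlet amounts (n = n₀ + Σ ν·ξ):
  V: 177 − 2(73.1) = 30.8
  R: 0 + 2(73.1) − 2(56.25) = 33.7
  Q: 0 + 1(56.25) = 56.25
Total out = 30.8 + 33.7 + 56.25 = 120.7 kmol/h.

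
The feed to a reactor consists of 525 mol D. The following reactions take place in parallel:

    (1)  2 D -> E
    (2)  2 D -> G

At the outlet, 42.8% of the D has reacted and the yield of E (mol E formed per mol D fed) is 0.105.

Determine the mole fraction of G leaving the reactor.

Yield of E: 1ξ₁ / 525 = 0.105 → ξ₁ = 55.12 mol.
Conversion of D: 2ξ₁ + 2ξ₂ = 0.428 × 525 = 224.7 → ξ₂ = 57.22 mol.
Outlet amounts (n = n₀ + Σ ν·ξ):
  D: 525 − 2(55.12) − 2(57.22) = 300.3
  E: 0 + 1(55.12) = 55.12
  G: 0 + 1(57.22) = 57.22
Total out = 412.6 mol; y_G = 57.22 / 412.6 = 0.1387.

0.139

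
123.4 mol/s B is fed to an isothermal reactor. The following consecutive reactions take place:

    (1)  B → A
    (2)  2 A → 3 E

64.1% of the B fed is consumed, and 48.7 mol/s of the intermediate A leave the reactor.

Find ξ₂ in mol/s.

Conversion of B: B consumed = 1ξ₁ = 0.641 × 123.4 → ξ₁ = 79.1 mol/s.
A balance: n_A = 0 + 1ξ₁ − 2ξ₂ = 48.7 → ξ₂ = (1·79.1 − 48.7)/2 = 15.2 mol/s.
Outlet amounts (n = n₀ + Σ ν·ξ):
  B: 123.4 − 1(79.1) = 44.3
  A: 0 + 1(79.1) − 2(15.2) = 48.7
  E: 0 + 3(15.2) = 45.6

ξ₂ = 15.2 mol/s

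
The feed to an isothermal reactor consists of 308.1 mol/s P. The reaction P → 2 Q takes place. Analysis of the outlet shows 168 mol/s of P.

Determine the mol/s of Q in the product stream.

For P: n = n₀ − 1ξ → 168 = 308.1 − 1ξ, giving ξ = 140.1 mol/s.
Outlet amounts (n = n₀ + ν ξ):
  P: 308.1 − 1(140.1) = 168
  Q: 0 + 2(140.1) = 280.2

280 mol/s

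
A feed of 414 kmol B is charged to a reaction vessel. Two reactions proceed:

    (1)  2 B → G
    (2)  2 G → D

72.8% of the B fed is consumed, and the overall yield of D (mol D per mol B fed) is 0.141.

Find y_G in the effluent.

Conversion of B: B consumed = 2ξ₁ = 0.728 × 414 → ξ₁ = 150.7 kmol.
Yield of D: 1ξ₂ / 414 = 0.141 → ξ₂ = 58.37 kmol.
Outlet amounts (n = n₀ + Σ ν·ξ):
  B: 414 − 2(150.7) = 112.6
  G: 0 + 1(150.7) − 2(58.37) = 33.95
  D: 0 + 1(58.37) = 58.37
Total out = 204.9 kmol; y_G = 33.95 / 204.9 = 0.1657.

0.166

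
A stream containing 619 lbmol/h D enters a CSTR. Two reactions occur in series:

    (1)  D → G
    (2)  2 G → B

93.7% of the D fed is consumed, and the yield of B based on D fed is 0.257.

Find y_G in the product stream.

Conversion of D: D consumed = 1ξ₁ = 0.937 × 619 → ξ₁ = 580 lbmol/h.
Yield of B: 1ξ₂ / 619 = 0.257 → ξ₂ = 159.1 lbmol/h.
Outlet amounts (n = n₀ + Σ ν·ξ):
  D: 619 − 1(580) = 39
  G: 0 + 1(580) − 2(159.1) = 261.8
  B: 0 + 1(159.1) = 159.1
Total out = 459.9 lbmol/h; y_G = 261.8 / 459.9 = 0.5693.

0.569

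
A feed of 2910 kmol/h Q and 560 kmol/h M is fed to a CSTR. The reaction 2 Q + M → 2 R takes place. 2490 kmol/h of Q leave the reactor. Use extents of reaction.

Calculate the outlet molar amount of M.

For Q: n = n₀ − 2ξ → 2490 = 2910 − 2ξ, giving ξ = 210 kmol/h.
Outlet amounts (n = n₀ + ν ξ):
  Q: 2910 − 2(210) = 2490
  M: 560 − 1(210) = 350
  R: 0 + 2(210) = 420

350 kmol/h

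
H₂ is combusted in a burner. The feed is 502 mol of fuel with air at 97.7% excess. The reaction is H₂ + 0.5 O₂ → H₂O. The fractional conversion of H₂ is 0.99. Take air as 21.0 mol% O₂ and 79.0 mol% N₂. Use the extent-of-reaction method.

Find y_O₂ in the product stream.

0.0947

Stoichiometric O₂ = 0.5 × 502 = 251 mol; O₂ fed = 251 × 1.977 = 496.2 mol.
N₂ fed = 496.2 × 79/21 = 1867 mol.
Fuel reacted = 0.99 × 502 → ξ = 497 mol.
Outlet (n = n₀ + ν ξ):
  H₂: 502 − 1(497) = 5.02
  O₂: 496.2 − 0.5(497) = 247.7
  N₂: 1867 (inert)
  H₂O: 0 + 1(497) = 497
Total out = 2616 mol; y_O₂ = 247.7 / 2616 = 0.09468.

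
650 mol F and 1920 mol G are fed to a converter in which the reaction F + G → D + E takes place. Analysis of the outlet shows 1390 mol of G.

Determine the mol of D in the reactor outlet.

For G: n = n₀ − 1ξ → 1390 = 1920 − 1ξ, giving ξ = 530 mol.
Outlet amounts (n = n₀ + ν ξ):
  F: 650 − 1(530) = 120
  G: 1920 − 1(530) = 1390
  D: 0 + 1(530) = 530
  E: 0 + 1(530) = 530

530 mol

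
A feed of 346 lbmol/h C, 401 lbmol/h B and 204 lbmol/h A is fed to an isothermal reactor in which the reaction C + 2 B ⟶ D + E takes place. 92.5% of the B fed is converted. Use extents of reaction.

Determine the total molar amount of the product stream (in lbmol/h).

B reacted = 0.925 × 401 = 370.9 lbmol/h; ν_B = −2, so ξ = 370.9/2 = 185.5 lbmol/h.
Outlet amounts (n = n₀ + ν ξ):
  C: 346 − 1(185.5) = 160.5
  B: 401 − 2(185.5) = 30.07
  D: 0 + 1(185.5) = 185.5
  E: 0 + 1(185.5) = 185.5
  A: 204 (inert)
Total out = 160.5 + 30.07 + 185.5 + 185.5 + 204 = 765.5 lbmol/h.

766 lbmol/h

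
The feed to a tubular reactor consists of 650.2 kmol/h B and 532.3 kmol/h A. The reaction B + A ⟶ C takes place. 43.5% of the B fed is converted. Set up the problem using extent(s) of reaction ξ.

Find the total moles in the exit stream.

B reacted = 0.435 × 650.2 = 282.8 kmol/h; ν_B = −1, so ξ = 282.8/1 = 282.8 kmol/h.
Outlet amounts (n = n₀ + ν ξ):
  B: 650.2 − 1(282.8) = 367.4
  A: 532.3 − 1(282.8) = 249.5
  C: 0 + 1(282.8) = 282.8
Total out = 367.4 + 249.5 + 282.8 = 899.7 kmol/h.

900 kmol/h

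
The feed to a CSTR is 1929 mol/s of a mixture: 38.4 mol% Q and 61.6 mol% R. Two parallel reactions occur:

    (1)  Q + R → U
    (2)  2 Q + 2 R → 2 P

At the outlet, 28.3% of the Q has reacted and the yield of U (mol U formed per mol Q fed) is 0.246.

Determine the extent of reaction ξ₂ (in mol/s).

Yield of U: 1ξ₁ / 740.7 = 0.246 → ξ₁ = 182.2 mol/s.
Conversion of Q: 1ξ₁ + 2ξ₂ = 0.283 × 740.7 = 209.6 → ξ₂ = 13.7 mol/s.
Outlet amounts (n = n₀ + Σ ν·ξ):
  Q: 740.7 − 1(182.2) − 2(13.7) = 531.1
  R: 1188 − 1(182.2) − 2(13.7) = 978.6
  U: 0 + 1(182.2) = 182.2
  P: 0 + 2(13.7) = 27.41

ξ₂ = 13.7 mol/s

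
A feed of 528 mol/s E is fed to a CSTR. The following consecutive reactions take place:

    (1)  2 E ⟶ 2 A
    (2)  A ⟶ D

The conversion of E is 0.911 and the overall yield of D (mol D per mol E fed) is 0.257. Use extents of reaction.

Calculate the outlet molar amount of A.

345 mol/s

Conversion of E: E consumed = 2ξ₁ = 0.911 × 528 → ξ₁ = 240.5 mol/s.
Yield of D: 1ξ₂ / 528 = 0.257 → ξ₂ = 135.7 mol/s.
Outlet amounts (n = n₀ + Σ ν·ξ):
  E: 528 − 2(240.5) = 46.99
  A: 0 + 2(240.5) − 1(135.7) = 345.3
  D: 0 + 1(135.7) = 135.7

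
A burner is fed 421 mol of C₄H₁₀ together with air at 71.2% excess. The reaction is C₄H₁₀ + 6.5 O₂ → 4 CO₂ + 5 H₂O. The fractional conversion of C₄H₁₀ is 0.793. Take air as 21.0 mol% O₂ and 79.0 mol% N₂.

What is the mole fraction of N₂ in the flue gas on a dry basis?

0.817

Stoichiometric O₂ = 6.5 × 421 = 2736 mol; O₂ fed = 2736 × 1.712 = 4685 mol.
N₂ fed = 4685 × 79/21 = 17620 mol.
Fuel reacted = 0.793 × 421 → ξ = 333.9 mol.
Outlet (n = n₀ + ν ξ):
  C₄H₁₀: 421 − 1(333.9) = 87.15
  O₂: 4685 − 6.5(333.9) = 2515
  N₂: 17620 (inert)
  CO₂: 0 + 4(333.9) = 1335
  H₂O: 0 + 5(333.9) = 1669
Dry total = 21560 mol; y_N₂ (dry) = 17620 / 21560 = 0.8174.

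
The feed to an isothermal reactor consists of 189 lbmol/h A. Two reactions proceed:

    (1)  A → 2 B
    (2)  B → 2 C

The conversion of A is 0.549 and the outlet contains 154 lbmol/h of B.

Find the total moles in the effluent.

Conversion of A: A consumed = 1ξ₁ = 0.549 × 189 → ξ₁ = 103.8 lbmol/h.
B balance: n_B = 0 + 2ξ₁ − 1ξ₂ = 154 → ξ₂ = (2·103.8 − 154)/1 = 53.52 lbmol/h.
Outlet amounts (n = n₀ + Σ ν·ξ):
  A: 189 − 1(103.8) = 85.24
  B: 0 + 2(103.8) − 1(53.52) = 154
  C: 0 + 2(53.52) = 107
Total out = 85.24 + 154 + 107 = 346.3 lbmol/h.

346 lbmol/h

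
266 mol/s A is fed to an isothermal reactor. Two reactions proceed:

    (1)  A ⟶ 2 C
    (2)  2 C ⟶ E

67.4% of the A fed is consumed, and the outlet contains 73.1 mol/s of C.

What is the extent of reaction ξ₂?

Conversion of A: A consumed = 1ξ₁ = 0.674 × 266 → ξ₁ = 179.3 mol/s.
C balance: n_C = 0 + 2ξ₁ − 2ξ₂ = 73.1 → ξ₂ = (2·179.3 − 73.1)/2 = 142.7 mol/s.
Outlet amounts (n = n₀ + Σ ν·ξ):
  A: 266 − 1(179.3) = 86.72
  C: 0 + 2(179.3) − 2(142.7) = 73.1
  E: 0 + 1(142.7) = 142.7

ξ₂ = 143 mol/s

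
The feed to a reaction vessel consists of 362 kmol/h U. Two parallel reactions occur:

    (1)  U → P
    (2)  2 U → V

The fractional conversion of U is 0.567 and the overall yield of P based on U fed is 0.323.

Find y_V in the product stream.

Yield of P: 1ξ₁ / 362 = 0.323 → ξ₁ = 116.9 kmol/h.
Conversion of U: 1ξ₁ + 2ξ₂ = 0.567 × 362 = 205.3 → ξ₂ = 44.16 kmol/h.
Outlet amounts (n = n₀ + Σ ν·ξ):
  U: 362 − 1(116.9) − 2(44.16) = 156.7
  P: 0 + 1(116.9) = 116.9
  V: 0 + 1(44.16) = 44.16
Total out = 317.8 kmol/h; y_V = 44.16 / 317.8 = 0.139.

0.139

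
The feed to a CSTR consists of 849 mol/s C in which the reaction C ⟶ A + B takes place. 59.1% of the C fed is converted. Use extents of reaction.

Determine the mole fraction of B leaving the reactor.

C reacted = 0.591 × 849 = 501.8 mol/s; ν_C = −1, so ξ = 501.8/1 = 501.8 mol/s.
Outlet amounts (n = n₀ + ν ξ):
  C: 849 − 1(501.8) = 347.2
  A: 0 + 1(501.8) = 501.8
  B: 0 + 1(501.8) = 501.8
Total out = 1351 mol/s; y_B = 501.8 / 1351 = 0.3715.

0.371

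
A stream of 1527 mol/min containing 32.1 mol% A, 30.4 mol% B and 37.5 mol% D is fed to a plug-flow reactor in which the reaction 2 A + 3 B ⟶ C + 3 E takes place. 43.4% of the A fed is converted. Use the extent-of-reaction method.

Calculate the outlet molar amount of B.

145 mol/min

A reacted = 0.434 × 490.2 = 212.7 mol/min; ν_A = −2, so ξ = 212.7/2 = 106.4 mol/min.
Outlet amounts (n = n₀ + ν ξ):
  A: 490.2 − 2(106.4) = 277.4
  B: 464.2 − 3(106.4) = 145.1
  C: 0 + 1(106.4) = 106.4
  E: 0 + 3(106.4) = 319.1
  D: 572.6 (inert)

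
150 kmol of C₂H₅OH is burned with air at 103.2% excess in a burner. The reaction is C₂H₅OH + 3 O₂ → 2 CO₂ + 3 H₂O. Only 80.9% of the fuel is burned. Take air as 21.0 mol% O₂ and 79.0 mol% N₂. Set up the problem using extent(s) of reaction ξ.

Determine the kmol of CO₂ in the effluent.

243 kmol

Stoichiometric O₂ = 3 × 150 = 450 kmol; O₂ fed = 450 × 2.032 = 914.4 kmol.
N₂ fed = 914.4 × 79/21 = 3440 kmol.
Fuel reacted = 0.809 × 150 → ξ = 121.4 kmol.
Outlet (n = n₀ + ν ξ):
  C₂H₅OH: 150 − 1(121.4) = 28.65
  O₂: 914.4 − 3(121.4) = 550.3
  N₂: 3440 (inert)
  CO₂: 0 + 2(121.4) = 242.7
  H₂O: 0 + 3(121.4) = 364.1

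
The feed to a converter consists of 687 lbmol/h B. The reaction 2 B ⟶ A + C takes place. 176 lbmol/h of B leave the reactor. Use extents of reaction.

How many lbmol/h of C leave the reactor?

For B: n = n₀ − 2ξ → 176 = 687 − 2ξ, giving ξ = 255.5 lbmol/h.
Outlet amounts (n = n₀ + ν ξ):
  B: 687 − 2(255.5) = 176
  A: 0 + 1(255.5) = 255.5
  C: 0 + 1(255.5) = 255.5

256 lbmol/h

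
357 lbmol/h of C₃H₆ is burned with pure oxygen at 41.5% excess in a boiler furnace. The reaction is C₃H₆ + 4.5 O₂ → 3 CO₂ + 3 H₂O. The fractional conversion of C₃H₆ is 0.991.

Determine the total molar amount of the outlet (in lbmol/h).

2810 lbmol/h

Stoichiometric O₂ = 4.5 × 357 = 1606 lbmol/h; O₂ fed = 1606 × 1.415 = 2273 lbmol/h.
Fuel reacted = 0.991 × 357 → ξ = 353.8 lbmol/h.
Outlet (n = n₀ + ν ξ):
  C₃H₆: 357 − 1(353.8) = 3.213
  O₂: 2273 − 4.5(353.8) = 681.2
  CO₂: 0 + 3(353.8) = 1061
  H₂O: 0 + 3(353.8) = 1061
Total out = 3.213 + 681.2 + 1061 + 1061 = 2807 lbmol/h.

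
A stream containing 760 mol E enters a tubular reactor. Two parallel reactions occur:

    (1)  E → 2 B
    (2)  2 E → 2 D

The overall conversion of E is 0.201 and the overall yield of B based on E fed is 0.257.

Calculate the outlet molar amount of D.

Yield of B: 2ξ₁ / 760 = 0.257 → ξ₁ = 97.66 mol.
Conversion of E: 1ξ₁ + 2ξ₂ = 0.201 × 760 = 152.8 → ξ₂ = 27.55 mol.
Outlet amounts (n = n₀ + Σ ν·ξ):
  E: 760 − 1(97.66) − 2(27.55) = 607.2
  B: 0 + 2(97.66) = 195.3
  D: 0 + 2(27.55) = 55.1

55.1 mol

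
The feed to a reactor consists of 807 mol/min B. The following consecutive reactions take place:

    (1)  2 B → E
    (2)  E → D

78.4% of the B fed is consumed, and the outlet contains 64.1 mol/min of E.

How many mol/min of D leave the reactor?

Conversion of B: B consumed = 2ξ₁ = 0.784 × 807 → ξ₁ = 316.3 mol/min.
E balance: n_E = 0 + 1ξ₁ − 1ξ₂ = 64.1 → ξ₂ = (1·316.3 − 64.1)/1 = 252.2 mol/min.
Outlet amounts (n = n₀ + Σ ν·ξ):
  B: 807 − 2(316.3) = 174.3
  E: 0 + 1(316.3) − 1(252.2) = 64.1
  D: 0 + 1(252.2) = 252.2

252 mol/min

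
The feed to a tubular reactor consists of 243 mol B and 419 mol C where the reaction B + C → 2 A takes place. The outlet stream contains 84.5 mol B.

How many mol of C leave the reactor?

260 mol

For B: n = n₀ − 1ξ → 84.5 = 243 − 1ξ, giving ξ = 158.5 mol.
Outlet amounts (n = n₀ + ν ξ):
  B: 243 − 1(158.5) = 84.5
  C: 419 − 1(158.5) = 260.5
  A: 0 + 2(158.5) = 317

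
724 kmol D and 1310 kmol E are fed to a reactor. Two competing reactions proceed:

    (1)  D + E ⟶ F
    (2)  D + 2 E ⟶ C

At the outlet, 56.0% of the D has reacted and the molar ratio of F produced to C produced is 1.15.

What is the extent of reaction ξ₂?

Conversion of D: D consumed = 0.56 × 724 = 405.4 kmol = 1ξ₁ + 1ξ₂.
Selectivity: 1ξ₁ / (1ξ₂) = 1.15 → ξ₁ = 1.15 ξ₂.
Substitute: (1·1.15 + 1) ξ₂ = 405.4 → ξ₂ = 188.6 kmol, ξ₁ = 216.9 kmol.
Outlet amounts (n = n₀ + Σ ν·ξ):
  D: 724 − 1(216.9) − 1(188.6) = 318.6
  E: 1310 − 1(216.9) − 2(188.6) = 716
  F: 0 + 1(216.9) = 216.9
  C: 0 + 1(188.6) = 188.6

ξ₂ = 189 kmol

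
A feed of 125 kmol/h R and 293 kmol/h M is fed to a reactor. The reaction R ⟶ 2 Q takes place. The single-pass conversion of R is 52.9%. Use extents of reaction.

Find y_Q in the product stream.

R reacted = 0.529 × 125 = 66.12 kmol/h; ν_R = −1, so ξ = 66.12/1 = 66.12 kmol/h.
Outlet amounts (n = n₀ + ν ξ):
  R: 125 − 1(66.12) = 58.88
  Q: 0 + 2(66.12) = 132.2
  M: 293 (inert)
Total out = 484.1 kmol/h; y_Q = 132.2 / 484.1 = 0.2732.

0.273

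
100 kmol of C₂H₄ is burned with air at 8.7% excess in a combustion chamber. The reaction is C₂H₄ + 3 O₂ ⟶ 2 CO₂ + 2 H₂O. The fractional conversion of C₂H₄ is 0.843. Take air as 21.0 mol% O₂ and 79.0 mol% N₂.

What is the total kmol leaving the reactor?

1650 kmol

Stoichiometric O₂ = 3 × 100 = 300 kmol; O₂ fed = 300 × 1.087 = 326.1 kmol.
N₂ fed = 326.1 × 79/21 = 1227 kmol.
Fuel reacted = 0.843 × 100 → ξ = 84.3 kmol.
Outlet (n = n₀ + ν ξ):
  C₂H₄: 100 − 1(84.3) = 15.7
  O₂: 326.1 − 3(84.3) = 73.2
  N₂: 1227 (inert)
  CO₂: 0 + 2(84.3) = 168.6
  H₂O: 0 + 2(84.3) = 168.6
Total out = 15.7 + 73.2 + 1227 + 168.6 + 168.6 = 1653 kmol.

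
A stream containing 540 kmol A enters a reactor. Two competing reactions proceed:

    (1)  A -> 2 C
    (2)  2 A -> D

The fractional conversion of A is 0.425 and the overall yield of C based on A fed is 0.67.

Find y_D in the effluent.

Yield of C: 2ξ₁ / 540 = 0.67 → ξ₁ = 180.9 kmol.
Conversion of A: 1ξ₁ + 2ξ₂ = 0.425 × 540 = 229.5 → ξ₂ = 24.3 kmol.
Outlet amounts (n = n₀ + Σ ν·ξ):
  A: 540 − 1(180.9) − 2(24.3) = 310.5
  C: 0 + 2(180.9) = 361.8
  D: 0 + 1(24.3) = 24.3
Total out = 696.6 kmol; y_D = 24.3 / 696.6 = 0.03488.

0.0349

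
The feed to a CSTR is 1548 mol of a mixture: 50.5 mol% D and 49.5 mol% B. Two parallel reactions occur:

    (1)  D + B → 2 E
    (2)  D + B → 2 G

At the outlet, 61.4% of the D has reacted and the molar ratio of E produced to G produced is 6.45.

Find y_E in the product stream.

Conversion of D: D consumed = 0.614 × 781.7 = 480 mol = 1ξ₁ + 1ξ₂.
Selectivity: 2ξ₁ / (2ξ₂) = 6.45 → ξ₁ = 6.45 ξ₂.
Substitute: (1·6.45 + 1) ξ₂ = 480 → ξ₂ = 64.43 mol, ξ₁ = 415.6 mol.
Outlet amounts (n = n₀ + Σ ν·ξ):
  D: 781.7 − 1(415.6) − 1(64.43) = 301.8
  B: 766.3 − 1(415.6) − 1(64.43) = 286.3
  E: 0 + 2(415.6) = 831.1
  G: 0 + 2(64.43) = 128.9
Total out = 1548 mol; y_E = 831.1 / 1548 = 0.5369.

0.537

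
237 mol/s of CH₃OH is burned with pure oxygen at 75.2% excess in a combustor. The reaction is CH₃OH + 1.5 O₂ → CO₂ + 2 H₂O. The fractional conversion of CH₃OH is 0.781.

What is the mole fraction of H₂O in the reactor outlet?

0.389

Stoichiometric O₂ = 1.5 × 237 = 355.5 mol/s; O₂ fed = 355.5 × 1.752 = 622.8 mol/s.
Fuel reacted = 0.781 × 237 → ξ = 185.1 mol/s.
Outlet (n = n₀ + ν ξ):
  CH₃OH: 237 − 1(185.1) = 51.9
  O₂: 622.8 − 1.5(185.1) = 345.2
  CO₂: 0 + 1(185.1) = 185.1
  H₂O: 0 + 2(185.1) = 370.2
Total out = 952.4 mol/s; y_H₂O = 370.2 / 952.4 = 0.3887.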